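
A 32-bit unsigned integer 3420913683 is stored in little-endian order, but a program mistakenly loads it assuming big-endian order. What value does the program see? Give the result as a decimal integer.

3420913683 in 32-bit hexadecimal is 0xCBE70013.
Stored little-endian, the bytes at ascending addresses are 13 00 E7 CB.
Read back as big-endian, the last byte is least significant, giving 0x1300E7CB.
0x1300E7CB = 318826443.

318826443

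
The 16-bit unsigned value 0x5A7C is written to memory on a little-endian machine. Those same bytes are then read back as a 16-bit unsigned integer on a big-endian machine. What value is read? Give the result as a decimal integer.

31834

Stored little-endian, the bytes at ascending addresses are 7C 5A.
Read back as big-endian, the last byte is least significant, giving 0x7C5A.
0x7C5A = 31834.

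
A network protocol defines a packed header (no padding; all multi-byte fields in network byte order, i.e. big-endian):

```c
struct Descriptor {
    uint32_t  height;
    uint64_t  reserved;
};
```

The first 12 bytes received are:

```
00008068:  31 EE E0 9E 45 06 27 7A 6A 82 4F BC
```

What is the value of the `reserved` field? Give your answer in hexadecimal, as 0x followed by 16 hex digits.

0x4506277A6A824FBC

`reserved` follows `height` (4 bytes), so it starts at byte offset 4 and occupies 8 bytes.
Bytes at offsets 4..11: 45 06 27 7A 6A 82 4F BC.
In big-endian order the high byte comes first in memory.
The bytes are already most-significant first: 0x4506277A6A824FBC.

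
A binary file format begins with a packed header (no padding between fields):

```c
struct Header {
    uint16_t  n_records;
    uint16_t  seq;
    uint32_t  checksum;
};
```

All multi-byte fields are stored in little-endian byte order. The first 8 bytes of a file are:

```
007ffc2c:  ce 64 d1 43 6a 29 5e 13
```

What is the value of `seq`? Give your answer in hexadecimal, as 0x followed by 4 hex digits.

`seq` follows `n_records` (2 bytes), so it starts at byte offset 2 and occupies 2 bytes.
Bytes at offsets 2..3: D1 43.
In little-endian order the low byte comes first in memory.
Reassemble most-significant byte first: 43 D1 → 0x43D1.

0x43D1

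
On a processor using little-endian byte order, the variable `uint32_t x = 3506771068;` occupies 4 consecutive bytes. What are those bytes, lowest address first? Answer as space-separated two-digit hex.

7C 14 05 D1

3506771068 in hexadecimal, padded to 32 bits, is 0xD105147C.
Split into bytes (most-significant first): D1 05 14 7C.
In little-endian order the low byte comes first in memory.
So at ascending addresses the bytes are 7C 14 05 D1.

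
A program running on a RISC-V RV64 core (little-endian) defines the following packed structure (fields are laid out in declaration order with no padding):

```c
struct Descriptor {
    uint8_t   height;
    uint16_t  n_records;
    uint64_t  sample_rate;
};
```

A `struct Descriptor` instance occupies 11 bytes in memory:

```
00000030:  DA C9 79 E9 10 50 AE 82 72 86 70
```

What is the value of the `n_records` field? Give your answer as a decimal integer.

`n_records` follows `height` (1 byte), so it starts at byte offset 1 and occupies 2 bytes.
Bytes at offsets 1..2: C9 79.
In little-endian order the low byte comes first in memory.
Reassemble most-significant byte first: 79 C9 → 0x79C9.
0x79C9 = 31177.

31177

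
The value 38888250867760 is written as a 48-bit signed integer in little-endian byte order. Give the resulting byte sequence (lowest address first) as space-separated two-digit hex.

30 00 61 60 5E 23

38888250867760 in hexadecimal, padded to 48 bits, is 0x235E60610030.
Split into bytes (most-significant first): 23 5E 60 61 00 30.
In little-endian order the low byte comes first in memory.
So at ascending addresses the bytes are 30 00 61 60 5E 23.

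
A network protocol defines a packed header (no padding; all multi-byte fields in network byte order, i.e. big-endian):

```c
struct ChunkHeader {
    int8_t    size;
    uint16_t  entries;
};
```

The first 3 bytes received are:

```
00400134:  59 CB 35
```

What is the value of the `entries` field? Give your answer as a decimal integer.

`entries` follows `size` (1 byte), so it starts at byte offset 1 and occupies 2 bytes.
Bytes at offsets 1..2: CB 35.
In big-endian order the high byte comes first in memory.
The bytes are already most-significant first: 0xCB35.
0xCB35 = 52021.

52021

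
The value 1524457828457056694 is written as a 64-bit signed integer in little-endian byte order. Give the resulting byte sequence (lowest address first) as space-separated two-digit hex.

B6 09 3F 6C 51 F6 27 15

1524457828457056694 in hexadecimal, padded to 64 bits, is 0x1527F6516C3F09B6.
Split into bytes (most-significant first): 15 27 F6 51 6C 3F 09 B6.
Little-endian: lowest address holds the least-significant byte.
So at ascending addresses the bytes are B6 09 3F 6C 51 F6 27 15.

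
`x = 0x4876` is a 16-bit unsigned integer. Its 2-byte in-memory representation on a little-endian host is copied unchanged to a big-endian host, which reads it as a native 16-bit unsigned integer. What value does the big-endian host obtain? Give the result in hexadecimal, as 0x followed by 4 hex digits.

Stored little-endian, the bytes at ascending addresses are 76 48.
Read back as big-endian, the last byte is least significant, giving 0x7648.

0x7648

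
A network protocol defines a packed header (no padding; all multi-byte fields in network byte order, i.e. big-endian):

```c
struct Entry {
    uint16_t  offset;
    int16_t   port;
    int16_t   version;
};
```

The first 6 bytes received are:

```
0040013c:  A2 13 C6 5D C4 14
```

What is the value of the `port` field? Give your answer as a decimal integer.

-14755

`port` follows `offset` (2 bytes), so it starts at byte offset 2 and occupies 2 bytes.
Bytes at offsets 2..3: C6 5D.
In big-endian order the high byte comes first in memory.
The bytes are already most-significant first: 0xC65D.
Top bit is set, so as a signed 16-bit value this is 0xC65D − 2^16 = -14755.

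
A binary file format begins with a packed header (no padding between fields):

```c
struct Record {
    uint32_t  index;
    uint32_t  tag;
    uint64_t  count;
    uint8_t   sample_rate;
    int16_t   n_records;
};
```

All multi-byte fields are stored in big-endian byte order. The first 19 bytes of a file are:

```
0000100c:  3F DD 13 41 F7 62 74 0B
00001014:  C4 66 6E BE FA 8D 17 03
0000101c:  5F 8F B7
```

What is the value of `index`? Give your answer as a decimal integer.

1071452993

`index` is the first field, at byte offset 0, occupying 4 bytes.
Bytes at offsets 0..3: 3F DD 13 41.
Big-endian: lowest address holds the most-significant byte.
The bytes are already most-significant first: 0x3FDD1341.
0x3FDD1341 = 1071452993.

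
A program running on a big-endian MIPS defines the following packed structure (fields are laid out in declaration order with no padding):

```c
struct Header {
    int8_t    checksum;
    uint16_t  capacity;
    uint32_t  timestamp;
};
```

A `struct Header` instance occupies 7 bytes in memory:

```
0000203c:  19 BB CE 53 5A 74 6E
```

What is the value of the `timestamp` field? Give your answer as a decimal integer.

`timestamp` follows `checksum` (1 B), `capacity` (2 B), so it starts at offset 1 + 2 = 3 and occupies 4 bytes.
Bytes at offsets 3..6: 53 5A 74 6E.
Big-endian stores the most-significant byte at the lowest address.
The bytes are already most-significant first: 0x535A746E.
0x535A746E = 1398436974.

1398436974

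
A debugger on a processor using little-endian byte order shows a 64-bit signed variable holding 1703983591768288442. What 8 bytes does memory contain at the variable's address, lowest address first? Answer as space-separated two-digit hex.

1703983591768288442 in hexadecimal, padded to 64 bits, is 0x17A5C40C72716CBA.
Split into bytes (most-significant first): 17 A5 C4 0C 72 71 6C BA.
Little-endian: lowest address holds the least-significant byte.
So at ascending addresses the bytes are BA 6C 71 72 0C C4 A5 17.

BA 6C 71 72 0C C4 A5 17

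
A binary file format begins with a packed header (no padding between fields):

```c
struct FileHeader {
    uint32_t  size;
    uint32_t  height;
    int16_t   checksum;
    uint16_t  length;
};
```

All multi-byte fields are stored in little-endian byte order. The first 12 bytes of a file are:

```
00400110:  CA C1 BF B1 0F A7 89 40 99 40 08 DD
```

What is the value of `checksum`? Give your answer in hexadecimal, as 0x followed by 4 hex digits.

0x4099

`checksum` follows `size` (4 B), `height` (4 B), so it starts at offset 4 + 4 = 8 and occupies 2 bytes.
Bytes at offsets 8..9: 99 40.
Little-endian: lowest address holds the least-significant byte.
Reassemble most-significant byte first: 40 99 → 0x4099.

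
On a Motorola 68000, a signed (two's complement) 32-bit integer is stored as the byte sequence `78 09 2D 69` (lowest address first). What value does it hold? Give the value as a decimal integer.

Big-endian stores the most-significant byte at the lowest address.
The bytes are already most-significant first: 0x78092D69.
0x78092D69 = 2013867369.

2013867369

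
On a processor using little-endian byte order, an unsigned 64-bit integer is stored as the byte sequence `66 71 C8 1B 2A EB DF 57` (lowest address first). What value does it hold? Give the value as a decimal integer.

6332038167193481574

Little-endian: lowest address holds the least-significant byte.
Reassemble most-significant byte first: 57 DF EB 2A 1B C8 71 66 → 0x57DFEB2A1BC87166.
0x57DFEB2A1BC87166 = 6332038167193481574.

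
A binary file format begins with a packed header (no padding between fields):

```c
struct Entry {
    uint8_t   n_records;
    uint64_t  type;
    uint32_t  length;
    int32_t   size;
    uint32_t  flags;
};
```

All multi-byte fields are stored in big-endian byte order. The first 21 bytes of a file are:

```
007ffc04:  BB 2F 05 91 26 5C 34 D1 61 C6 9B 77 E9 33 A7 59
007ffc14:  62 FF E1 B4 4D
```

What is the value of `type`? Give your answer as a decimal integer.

`type` follows `n_records` (1 byte), so it starts at byte offset 1 and occupies 8 bytes.
Bytes at offsets 1..8: 2F 05 91 26 5C 34 D1 61.
In big-endian order the high byte comes first in memory.
The bytes are already most-significant first: 0x2F0591265C34D161.
0x2F0591265C34D161 = 3388273888607916385.

3388273888607916385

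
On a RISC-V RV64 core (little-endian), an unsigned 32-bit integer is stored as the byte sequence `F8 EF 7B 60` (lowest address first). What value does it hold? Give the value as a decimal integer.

Little-endian stores the least-significant byte at the lowest address.
Reassemble most-significant byte first: 60 7B EF F8 → 0x607BEFF8.
0x607BEFF8 = 1618735096.

1618735096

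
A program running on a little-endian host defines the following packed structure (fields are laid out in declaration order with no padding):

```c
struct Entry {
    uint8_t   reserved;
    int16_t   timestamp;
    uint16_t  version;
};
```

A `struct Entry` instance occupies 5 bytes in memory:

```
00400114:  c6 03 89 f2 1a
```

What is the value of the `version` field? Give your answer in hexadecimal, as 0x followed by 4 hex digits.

`version` follows `reserved` (1 B), `timestamp` (2 B), so it starts at offset 1 + 2 = 3 and occupies 2 bytes.
Bytes at offsets 3..4: F2 1A.
In little-endian order the low byte comes first in memory.
Reassemble most-significant byte first: 1A F2 → 0x1AF2.

0x1AF2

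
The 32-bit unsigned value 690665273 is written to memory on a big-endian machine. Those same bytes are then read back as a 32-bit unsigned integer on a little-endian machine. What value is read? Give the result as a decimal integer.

968305193

690665273 in 32-bit hexadecimal is 0x292AB739.
Stored big-endian, the bytes at ascending addresses are 29 2A B7 39.
Read back as little-endian, the first byte is least significant, giving 0x39B72A29.
0x39B72A29 = 968305193.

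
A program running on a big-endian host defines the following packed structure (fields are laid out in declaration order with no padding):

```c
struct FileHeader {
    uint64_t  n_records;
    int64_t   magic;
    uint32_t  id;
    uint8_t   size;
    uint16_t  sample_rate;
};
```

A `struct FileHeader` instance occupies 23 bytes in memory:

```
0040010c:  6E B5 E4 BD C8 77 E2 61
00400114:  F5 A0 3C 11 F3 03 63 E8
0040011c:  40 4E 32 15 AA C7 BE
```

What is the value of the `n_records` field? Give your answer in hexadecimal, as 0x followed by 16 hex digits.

0x6EB5E4BDC877E261

`n_records` is the first field, at byte offset 0, occupying 8 bytes.
Bytes at offsets 0..7: 6E B5 E4 BD C8 77 E2 61.
Big-endian stores the most-significant byte at the lowest address.
The bytes are already most-significant first: 0x6EB5E4BDC877E261.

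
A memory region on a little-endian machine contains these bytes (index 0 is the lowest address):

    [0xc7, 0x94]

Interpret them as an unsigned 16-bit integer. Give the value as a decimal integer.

In little-endian order the low byte comes first in memory.
Reassemble most-significant byte first: 94 C7 → 0x94C7.
0x94C7 = 38087.

38087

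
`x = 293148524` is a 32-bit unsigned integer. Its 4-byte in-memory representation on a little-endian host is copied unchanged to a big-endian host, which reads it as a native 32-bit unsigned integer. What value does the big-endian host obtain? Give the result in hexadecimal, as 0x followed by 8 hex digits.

293148524 in 32-bit hexadecimal is 0x1179176C.
Stored little-endian, the bytes at ascending addresses are 6C 17 79 11.
Read back as big-endian, the last byte is least significant, giving 0x6C177911.

0x6C177911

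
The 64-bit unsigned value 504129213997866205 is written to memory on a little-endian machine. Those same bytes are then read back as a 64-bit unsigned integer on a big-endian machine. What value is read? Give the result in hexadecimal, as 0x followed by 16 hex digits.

0xDD5C3D61D906FF06

504129213997866205 in 64-bit hexadecimal is 0x06FF06D9613D5CDD.
Stored little-endian, the bytes at ascending addresses are DD 5C 3D 61 D9 06 FF 06.
Read back as big-endian, the last byte is least significant, giving 0xDD5C3D61D906FF06.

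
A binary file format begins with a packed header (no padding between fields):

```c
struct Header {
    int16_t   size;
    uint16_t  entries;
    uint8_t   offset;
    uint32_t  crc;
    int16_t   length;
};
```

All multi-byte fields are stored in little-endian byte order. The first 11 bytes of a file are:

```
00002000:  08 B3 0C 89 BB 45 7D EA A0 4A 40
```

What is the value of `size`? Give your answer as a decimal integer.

-19704

`size` is the first field, at byte offset 0, occupying 2 bytes.
Bytes at offsets 0..1: 08 B3.
Little-endian: lowest address holds the least-significant byte.
Reassemble most-significant byte first: B3 08 → 0xB308.
Top bit is set, so as a signed 16-bit value this is 0xB308 − 2^16 = -19704.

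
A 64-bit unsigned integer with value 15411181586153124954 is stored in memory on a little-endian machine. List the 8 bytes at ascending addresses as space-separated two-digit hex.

15411181586153124954 in hexadecimal, padded to 64 bits, is 0xD5DF84002BB2B45A.
Split into bytes (most-significant first): D5 DF 84 00 2B B2 B4 5A.
In little-endian order the low byte comes first in memory.
So at ascending addresses the bytes are 5A B4 B2 2B 00 84 DF D5.

5A B4 B2 2B 00 84 DF D5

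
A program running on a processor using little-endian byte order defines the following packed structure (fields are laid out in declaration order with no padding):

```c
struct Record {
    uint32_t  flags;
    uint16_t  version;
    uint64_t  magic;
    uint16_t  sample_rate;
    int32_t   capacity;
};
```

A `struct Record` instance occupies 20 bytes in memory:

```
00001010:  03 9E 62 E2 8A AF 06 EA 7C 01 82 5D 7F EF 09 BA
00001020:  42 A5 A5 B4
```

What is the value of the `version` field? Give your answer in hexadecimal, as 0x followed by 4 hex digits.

`version` follows `flags` (4 bytes), so it starts at byte offset 4 and occupies 2 bytes.
Bytes at offsets 4..5: 8A AF.
In little-endian order the low byte comes first in memory.
Reassemble most-significant byte first: AF 8A → 0xAF8A.

0xAF8A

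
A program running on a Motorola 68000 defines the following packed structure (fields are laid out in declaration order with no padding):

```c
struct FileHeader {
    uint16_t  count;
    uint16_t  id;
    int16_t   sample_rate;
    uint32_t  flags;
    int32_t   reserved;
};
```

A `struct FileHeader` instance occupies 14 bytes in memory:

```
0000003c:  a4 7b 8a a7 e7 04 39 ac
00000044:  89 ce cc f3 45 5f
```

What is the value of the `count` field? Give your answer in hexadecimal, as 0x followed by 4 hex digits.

`count` is the first field, at byte offset 0, occupying 2 bytes.
Bytes at offsets 0..1: A4 7B.
In big-endian order the high byte comes first in memory.
The bytes are already most-significant first: 0xA47B.

0xA47B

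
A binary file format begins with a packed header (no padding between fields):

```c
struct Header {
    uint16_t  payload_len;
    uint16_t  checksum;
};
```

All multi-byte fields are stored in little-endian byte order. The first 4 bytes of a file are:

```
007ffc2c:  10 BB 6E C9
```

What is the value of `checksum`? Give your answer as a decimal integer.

`checksum` follows `payload_len` (2 bytes), so it starts at byte offset 2 and occupies 2 bytes.
Bytes at offsets 2..3: 6E C9.
Little-endian: lowest address holds the least-significant byte.
Reassemble most-significant byte first: C9 6E → 0xC96E.
0xC96E = 51566.

51566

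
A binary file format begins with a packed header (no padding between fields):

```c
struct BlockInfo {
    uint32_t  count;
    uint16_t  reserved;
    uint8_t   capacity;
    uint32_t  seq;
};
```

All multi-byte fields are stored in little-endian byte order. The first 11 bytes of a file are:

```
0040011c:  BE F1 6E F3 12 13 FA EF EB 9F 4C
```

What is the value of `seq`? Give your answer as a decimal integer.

`seq` follows `count` (4 B), `reserved` (2 B), `capacity` (1 B), so it starts at offset 4 + 2 + 1 = 7 and occupies 4 bytes.
Bytes at offsets 7..10: EF EB 9F 4C.
In little-endian order the low byte comes first in memory.
Reassemble most-significant byte first: 4C 9F EB EF → 0x4C9FEBEF.
0x4C9FEBEF = 1285549039.

1285549039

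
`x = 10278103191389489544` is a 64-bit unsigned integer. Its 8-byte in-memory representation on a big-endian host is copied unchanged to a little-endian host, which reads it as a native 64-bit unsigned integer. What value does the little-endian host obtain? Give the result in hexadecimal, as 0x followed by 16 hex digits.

0x884994976528A38E

10278103191389489544 in 64-bit hexadecimal is 0x8EA3286597944988.
Stored big-endian, the bytes at ascending addresses are 8E A3 28 65 97 94 49 88.
Read back as little-endian, the first byte is least significant, giving 0x884994976528A38E.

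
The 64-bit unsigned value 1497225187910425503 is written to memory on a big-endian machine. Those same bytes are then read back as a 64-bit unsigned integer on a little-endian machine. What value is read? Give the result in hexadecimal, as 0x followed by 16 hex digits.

1497225187910425503 in 64-bit hexadecimal is 0x14C73660322B1B9F.
Stored big-endian, the bytes at ascending addresses are 14 C7 36 60 32 2B 1B 9F.
Read back as little-endian, the first byte is least significant, giving 0x9F1B2B326036C714.

0x9F1B2B326036C714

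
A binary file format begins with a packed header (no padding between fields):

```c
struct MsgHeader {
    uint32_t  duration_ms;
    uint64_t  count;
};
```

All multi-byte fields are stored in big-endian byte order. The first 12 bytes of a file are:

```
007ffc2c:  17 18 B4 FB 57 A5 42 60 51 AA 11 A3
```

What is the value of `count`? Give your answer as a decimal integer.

`count` follows `duration_ms` (4 bytes), so it starts at byte offset 4 and occupies 8 bytes.
Bytes at offsets 4..11: 57 A5 42 60 51 AA 11 A3.
Big-endian: lowest address holds the most-significant byte.
The bytes are already most-significant first: 0x57A5426051AA11A3.
0x57A5426051AA11A3 = 6315527033911382435.

6315527033911382435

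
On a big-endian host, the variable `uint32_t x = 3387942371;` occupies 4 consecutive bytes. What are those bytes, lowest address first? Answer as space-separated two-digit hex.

C9 EF E5 E3

3387942371 in hexadecimal, padded to 32 bits, is 0xC9EFE5E3.
Split into bytes (most-significant first): C9 EF E5 E3.
In big-endian order the high byte comes first in memory.
So the memory order matches the most-significant-first order: C9 EF E5 E3.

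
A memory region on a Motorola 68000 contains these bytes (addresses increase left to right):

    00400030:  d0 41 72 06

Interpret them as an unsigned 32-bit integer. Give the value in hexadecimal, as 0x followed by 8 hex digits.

0xD0417206

Big-endian: lowest address holds the most-significant byte.
The bytes are already most-significant first: 0xD0417206.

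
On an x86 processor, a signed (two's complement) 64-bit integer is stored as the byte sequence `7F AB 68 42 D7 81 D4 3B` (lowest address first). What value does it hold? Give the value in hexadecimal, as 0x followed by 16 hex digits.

Little-endian stores the least-significant byte at the lowest address.
Reassemble most-significant byte first: 3B D4 81 D7 42 68 AB 7F → 0x3BD481D74268AB7F.

0x3BD481D74268AB7F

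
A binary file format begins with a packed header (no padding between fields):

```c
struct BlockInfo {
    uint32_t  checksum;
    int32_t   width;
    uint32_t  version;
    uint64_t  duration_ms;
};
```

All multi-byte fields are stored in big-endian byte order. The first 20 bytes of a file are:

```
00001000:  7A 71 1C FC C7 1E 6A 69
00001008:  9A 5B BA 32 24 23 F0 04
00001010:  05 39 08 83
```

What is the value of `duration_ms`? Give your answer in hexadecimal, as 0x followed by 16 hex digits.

`duration_ms` follows `checksum` (4 B), `width` (4 B), `version` (4 B), so it starts at offset 4 + 4 + 4 = 12 and occupies 8 bytes.
Bytes at offsets 12..19: 24 23 F0 04 05 39 08 83.
Big-endian stores the most-significant byte at the lowest address.
The bytes are already most-significant first: 0x2423F00405390883.

0x2423F00405390883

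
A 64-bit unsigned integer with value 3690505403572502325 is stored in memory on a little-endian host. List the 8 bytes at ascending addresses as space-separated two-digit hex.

35 3F 99 85 1C 4F 37 33

3690505403572502325 in hexadecimal, padded to 64 bits, is 0x33374F1C85993F35.
Split into bytes (most-significant first): 33 37 4F 1C 85 99 3F 35.
Little-endian stores the least-significant byte at the lowest address.
So at ascending addresses the bytes are 35 3F 99 85 1C 4F 37 33.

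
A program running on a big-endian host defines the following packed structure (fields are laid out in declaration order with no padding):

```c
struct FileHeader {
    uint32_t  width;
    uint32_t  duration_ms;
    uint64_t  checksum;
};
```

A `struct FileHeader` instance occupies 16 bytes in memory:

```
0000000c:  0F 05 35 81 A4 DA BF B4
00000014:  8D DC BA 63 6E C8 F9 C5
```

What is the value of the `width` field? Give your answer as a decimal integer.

251999617

`width` is the first field, at byte offset 0, occupying 4 bytes.
Bytes at offsets 0..3: 0F 05 35 81.
Big-endian: lowest address holds the most-significant byte.
The bytes are already most-significant first: 0x0F053581.
0x0F053581 = 251999617.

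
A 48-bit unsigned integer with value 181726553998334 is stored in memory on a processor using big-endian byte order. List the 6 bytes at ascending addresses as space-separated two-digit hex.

181726553998334 in hexadecimal, padded to 48 bits, is 0xA54782B283FE.
Split into bytes (most-significant first): A5 47 82 B2 83 FE.
Big-endian stores the most-significant byte at the lowest address.
So the memory order matches the most-significant-first order: A5 47 82 B2 83 FE.

A5 47 82 B2 83 FE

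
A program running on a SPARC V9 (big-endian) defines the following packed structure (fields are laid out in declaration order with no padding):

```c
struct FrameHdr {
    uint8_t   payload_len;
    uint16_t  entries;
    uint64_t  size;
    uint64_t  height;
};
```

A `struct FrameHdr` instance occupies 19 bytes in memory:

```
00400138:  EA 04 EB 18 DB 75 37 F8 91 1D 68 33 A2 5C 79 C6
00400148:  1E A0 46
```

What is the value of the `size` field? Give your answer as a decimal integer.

`size` follows `payload_len` (1 B), `entries` (2 B), so it starts at offset 1 + 2 = 3 and occupies 8 bytes.
Bytes at offsets 3..10: 18 DB 75 37 F8 91 1D 68.
In big-endian order the high byte comes first in memory.
The bytes are already most-significant first: 0x18DB7537F8911D68.
0x18DB7537F8911D68 = 1791154160063815016.

1791154160063815016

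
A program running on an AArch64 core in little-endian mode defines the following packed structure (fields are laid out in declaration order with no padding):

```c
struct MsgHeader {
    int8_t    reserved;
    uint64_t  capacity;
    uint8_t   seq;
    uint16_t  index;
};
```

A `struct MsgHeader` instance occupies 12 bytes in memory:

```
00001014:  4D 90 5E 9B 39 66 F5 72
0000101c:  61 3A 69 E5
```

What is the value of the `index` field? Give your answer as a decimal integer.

`index` follows `reserved` (1 B), `capacity` (8 B), `seq` (1 B), so it starts at offset 1 + 8 + 1 = 10 and occupies 2 bytes.
Bytes at offsets 10..11: 69 E5.
In little-endian order the low byte comes first in memory.
Reassemble most-significant byte first: E5 69 → 0xE569.
0xE569 = 58729.

58729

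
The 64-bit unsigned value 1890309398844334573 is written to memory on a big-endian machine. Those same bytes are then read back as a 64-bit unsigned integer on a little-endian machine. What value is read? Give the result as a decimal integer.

1890309398844334573 in 64-bit hexadecimal is 0x1A3BBA6209B2E1ED.
Stored big-endian, the bytes at ascending addresses are 1A 3B BA 62 09 B2 E1 ED.
Read back as little-endian, the first byte is least significant, giving 0xEDE1B20962BA3B1A.
0xEDE1B20962BA3B1A = 17141177410129640218.

17141177410129640218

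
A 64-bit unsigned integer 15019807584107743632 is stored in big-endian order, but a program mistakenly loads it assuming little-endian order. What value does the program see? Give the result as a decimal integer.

10432999055869309392

15019807584107743632 in 64-bit hexadecimal is 0xD071136B5D75C990.
Stored big-endian, the bytes at ascending addresses are D0 71 13 6B 5D 75 C9 90.
Read back as little-endian, the first byte is least significant, giving 0x90C9755D6B1371D0.
0x90C9755D6B1371D0 = 10432999055869309392.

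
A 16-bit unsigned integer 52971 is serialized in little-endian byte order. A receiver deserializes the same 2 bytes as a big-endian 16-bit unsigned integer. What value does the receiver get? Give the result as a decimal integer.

60366

52971 in 16-bit hexadecimal is 0xCEEB.
Stored little-endian, the bytes at ascending addresses are EB CE.
Read back as big-endian, the last byte is least significant, giving 0xEBCE.
0xEBCE = 60366.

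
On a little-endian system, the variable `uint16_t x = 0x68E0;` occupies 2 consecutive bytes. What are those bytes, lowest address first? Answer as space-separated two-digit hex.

Split into bytes (most-significant first): 68 E0.
Little-endian: lowest address holds the least-significant byte.
So at ascending addresses the bytes are E0 68.

E0 68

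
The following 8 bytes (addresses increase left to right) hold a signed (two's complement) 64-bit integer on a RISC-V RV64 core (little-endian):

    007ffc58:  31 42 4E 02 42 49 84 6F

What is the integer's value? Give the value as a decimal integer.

Little-endian: lowest address holds the least-significant byte.
Reassemble most-significant byte first: 6F 84 49 42 02 4E 42 31 → 0x6F844942024E4231.
0x6F844942024E4231 = 8035628182991159857.

8035628182991159857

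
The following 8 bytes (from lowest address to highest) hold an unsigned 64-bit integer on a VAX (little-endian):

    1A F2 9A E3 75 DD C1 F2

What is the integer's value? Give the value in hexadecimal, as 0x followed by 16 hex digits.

In little-endian order the low byte comes first in memory.
Reassemble most-significant byte first: F2 C1 DD 75 E3 9A F2 1A → 0xF2C1DD75E39AF21A.

0xF2C1DD75E39AF21A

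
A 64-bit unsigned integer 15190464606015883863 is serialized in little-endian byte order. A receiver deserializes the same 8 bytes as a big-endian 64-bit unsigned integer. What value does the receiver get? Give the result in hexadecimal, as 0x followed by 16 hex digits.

0x578AB89E135FCFD2

15190464606015883863 in 64-bit hexadecimal is 0xD2CF5F139EB88A57.
Stored little-endian, the bytes at ascending addresses are 57 8A B8 9E 13 5F CF D2.
Read back as big-endian, the last byte is least significant, giving 0x578AB89E135FCFD2.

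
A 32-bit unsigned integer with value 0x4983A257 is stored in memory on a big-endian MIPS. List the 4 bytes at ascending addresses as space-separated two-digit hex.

49 83 A2 57

Split into bytes (most-significant first): 49 83 A2 57.
Big-endian stores the most-significant byte at the lowest address.
So the memory order matches the most-significant-first order: 49 83 A2 57.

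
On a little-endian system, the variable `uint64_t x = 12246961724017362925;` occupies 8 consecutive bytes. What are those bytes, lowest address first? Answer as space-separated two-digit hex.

ED 47 DC 01 CD F2 F5 A9

12246961724017362925 in hexadecimal, padded to 64 bits, is 0xA9F5F2CD01DC47ED.
Split into bytes (most-significant first): A9 F5 F2 CD 01 DC 47 ED.
In little-endian order the low byte comes first in memory.
So at ascending addresses the bytes are ED 47 DC 01 CD F2 F5 A9.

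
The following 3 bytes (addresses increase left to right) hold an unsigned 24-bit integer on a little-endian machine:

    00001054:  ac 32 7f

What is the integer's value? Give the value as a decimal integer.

In little-endian order the low byte comes first in memory.
Reassemble most-significant byte first: 7F 32 AC → 0x7F32AC.
0x7F32AC = 8336044.

8336044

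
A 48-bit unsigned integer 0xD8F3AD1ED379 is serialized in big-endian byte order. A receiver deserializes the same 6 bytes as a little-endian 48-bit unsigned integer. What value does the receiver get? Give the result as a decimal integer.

133947659776984

Stored big-endian, the bytes at ascending addresses are D8 F3 AD 1E D3 79.
Read back as little-endian, the first byte is least significant, giving 0x79D31EADF3D8.
0x79D31EADF3D8 = 133947659776984.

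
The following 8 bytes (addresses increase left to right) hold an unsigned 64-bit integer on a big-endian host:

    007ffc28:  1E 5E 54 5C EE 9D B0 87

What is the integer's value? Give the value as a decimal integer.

Big-endian stores the most-significant byte at the lowest address.
The bytes are already most-significant first: 0x1E5E545CEE9DB087.
0x1E5E545CEE9DB087 = 2188279227065675911.

2188279227065675911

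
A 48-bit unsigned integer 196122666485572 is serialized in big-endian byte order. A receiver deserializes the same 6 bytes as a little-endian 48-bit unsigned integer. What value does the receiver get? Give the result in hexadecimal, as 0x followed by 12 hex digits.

0x4447DE5D5FB2

196122666485572 in 48-bit hexadecimal is 0xB25F5DDE4744.
Stored big-endian, the bytes at ascending addresses are B2 5F 5D DE 47 44.
Read back as little-endian, the first byte is least significant, giving 0x4447DE5D5FB2.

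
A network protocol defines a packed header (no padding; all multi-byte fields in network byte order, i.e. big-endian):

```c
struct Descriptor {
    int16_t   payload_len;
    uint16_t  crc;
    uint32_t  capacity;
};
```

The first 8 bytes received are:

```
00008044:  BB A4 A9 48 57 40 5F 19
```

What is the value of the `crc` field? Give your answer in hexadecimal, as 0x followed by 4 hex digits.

0xA948

`crc` follows `payload_len` (2 bytes), so it starts at byte offset 2 and occupies 2 bytes.
Bytes at offsets 2..3: A9 48.
In big-endian order the high byte comes first in memory.
The bytes are already most-significant first: 0xA948.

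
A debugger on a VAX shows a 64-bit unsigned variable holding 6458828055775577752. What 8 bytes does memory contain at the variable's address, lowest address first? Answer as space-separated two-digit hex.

98 86 D4 79 E5 5D A2 59

6458828055775577752 in hexadecimal, padded to 64 bits, is 0x59A25DE579D48698.
Split into bytes (most-significant first): 59 A2 5D E5 79 D4 86 98.
Little-endian stores the least-significant byte at the lowest address.
So at ascending addresses the bytes are 98 86 D4 79 E5 5D A2 59.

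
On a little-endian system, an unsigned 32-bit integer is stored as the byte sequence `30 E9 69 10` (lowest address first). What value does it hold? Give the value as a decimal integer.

275376432

In little-endian order the low byte comes first in memory.
Reassemble most-significant byte first: 10 69 E9 30 → 0x1069E930.
0x1069E930 = 275376432.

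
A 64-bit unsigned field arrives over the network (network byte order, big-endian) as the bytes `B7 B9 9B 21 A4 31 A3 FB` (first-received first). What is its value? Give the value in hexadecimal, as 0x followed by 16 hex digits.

0xB7B99B21A431A3FB

In big-endian order the high byte comes first in memory.
The bytes are already most-significant first: 0xB7B99B21A431A3FB.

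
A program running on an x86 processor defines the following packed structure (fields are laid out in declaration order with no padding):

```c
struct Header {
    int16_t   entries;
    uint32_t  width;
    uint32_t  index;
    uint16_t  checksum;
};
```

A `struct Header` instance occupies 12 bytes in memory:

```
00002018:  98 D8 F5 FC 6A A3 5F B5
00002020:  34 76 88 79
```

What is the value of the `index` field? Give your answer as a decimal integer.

`index` follows `entries` (2 B), `width` (4 B), so it starts at offset 2 + 4 = 6 and occupies 4 bytes.
Bytes at offsets 6..9: 5F B5 34 76.
In little-endian order the low byte comes first in memory.
Reassemble most-significant byte first: 76 34 B5 5F → 0x7634B55F.
0x7634B55F = 1983165791.

1983165791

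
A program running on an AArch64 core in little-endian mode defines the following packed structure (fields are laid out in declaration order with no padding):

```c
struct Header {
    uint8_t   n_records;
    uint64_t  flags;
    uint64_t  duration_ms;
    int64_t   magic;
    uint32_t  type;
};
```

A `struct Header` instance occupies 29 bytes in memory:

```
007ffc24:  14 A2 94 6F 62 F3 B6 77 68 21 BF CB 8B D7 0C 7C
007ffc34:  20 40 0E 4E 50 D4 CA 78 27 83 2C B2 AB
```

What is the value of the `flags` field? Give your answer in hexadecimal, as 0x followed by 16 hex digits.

0x6877B6F3626F94A2

`flags` follows `n_records` (1 byte), so it starts at byte offset 1 and occupies 8 bytes.
Bytes at offsets 1..8: A2 94 6F 62 F3 B6 77 68.
Little-endian: lowest address holds the least-significant byte.
Reassemble most-significant byte first: 68 77 B6 F3 62 6F 94 A2 → 0x6877B6F3626F94A2.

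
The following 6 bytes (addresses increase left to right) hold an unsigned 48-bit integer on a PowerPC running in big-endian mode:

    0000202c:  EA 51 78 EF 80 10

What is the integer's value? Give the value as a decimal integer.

Big-endian stores the most-significant byte at the lowest address.
The bytes are already most-significant first: 0xEA5178EF8010.
0xEA5178EF8010 = 257635642212368.

257635642212368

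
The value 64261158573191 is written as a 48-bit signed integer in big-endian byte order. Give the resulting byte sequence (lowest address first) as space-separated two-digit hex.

3A 71 F7 87 94 87

64261158573191 in hexadecimal, padded to 48 bits, is 0x3A71F7879487.
Split into bytes (most-significant first): 3A 71 F7 87 94 87.
Big-endian stores the most-significant byte at the lowest address.
So the memory order matches the most-significant-first order: 3A 71 F7 87 94 87.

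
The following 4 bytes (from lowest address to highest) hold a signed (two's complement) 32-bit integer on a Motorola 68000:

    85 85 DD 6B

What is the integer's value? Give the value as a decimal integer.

-2054824597

Big-endian: lowest address holds the most-significant byte.
The bytes are already most-significant first: 0x8585DD6B.
Top bit is set, so as a signed 32-bit value this is 0x8585DD6B − 2^32 = -2054824597.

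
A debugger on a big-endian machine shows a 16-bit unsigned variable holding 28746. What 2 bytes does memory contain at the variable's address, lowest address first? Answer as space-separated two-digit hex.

70 4A

28746 in hexadecimal, padded to 16 bits, is 0x704A.
Split into bytes (most-significant first): 70 4A.
Big-endian stores the most-significant byte at the lowest address.
So the memory order matches the most-significant-first order: 70 4A.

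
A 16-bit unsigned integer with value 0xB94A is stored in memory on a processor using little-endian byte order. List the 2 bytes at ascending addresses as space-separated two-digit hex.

4A B9

Split into bytes (most-significant first): B9 4A.
Little-endian stores the least-significant byte at the lowest address.
So at ascending addresses the bytes are 4A B9.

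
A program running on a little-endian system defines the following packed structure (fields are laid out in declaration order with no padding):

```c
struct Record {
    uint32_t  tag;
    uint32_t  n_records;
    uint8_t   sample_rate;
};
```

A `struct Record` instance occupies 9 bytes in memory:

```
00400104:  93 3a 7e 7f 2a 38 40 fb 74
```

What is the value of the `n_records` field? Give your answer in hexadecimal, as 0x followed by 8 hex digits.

`n_records` follows `tag` (4 bytes), so it starts at byte offset 4 and occupies 4 bytes.
Bytes at offsets 4..7: 2A 38 40 FB.
Little-endian stores the least-significant byte at the lowest address.
Reassemble most-significant byte first: FB 40 38 2A → 0xFB40382A.

0xFB40382A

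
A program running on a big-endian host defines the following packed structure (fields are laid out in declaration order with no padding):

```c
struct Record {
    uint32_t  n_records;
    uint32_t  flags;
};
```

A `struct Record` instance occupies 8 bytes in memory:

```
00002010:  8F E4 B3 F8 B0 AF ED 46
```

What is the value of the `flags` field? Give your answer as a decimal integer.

2964319558

`flags` follows `n_records` (4 bytes), so it starts at byte offset 4 and occupies 4 bytes.
Bytes at offsets 4..7: B0 AF ED 46.
Big-endian: lowest address holds the most-significant byte.
The bytes are already most-significant first: 0xB0AFED46.
0xB0AFED46 = 2964319558.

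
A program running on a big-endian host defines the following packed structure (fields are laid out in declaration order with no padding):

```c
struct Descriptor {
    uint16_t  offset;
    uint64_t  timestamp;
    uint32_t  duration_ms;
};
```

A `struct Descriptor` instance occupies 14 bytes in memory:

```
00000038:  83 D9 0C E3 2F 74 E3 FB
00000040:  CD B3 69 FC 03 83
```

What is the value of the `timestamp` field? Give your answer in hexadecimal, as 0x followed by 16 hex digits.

0x0CE32F74E3FBCDB3

`timestamp` follows `offset` (2 bytes), so it starts at byte offset 2 and occupies 8 bytes.
Bytes at offsets 2..9: 0C E3 2F 74 E3 FB CD B3.
Big-endian stores the most-significant byte at the lowest address.
The bytes are already most-significant first: 0x0CE32F74E3FBCDB3.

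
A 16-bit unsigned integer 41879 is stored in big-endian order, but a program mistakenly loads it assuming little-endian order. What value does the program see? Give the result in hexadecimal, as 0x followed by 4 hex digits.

0x97A3

41879 in 16-bit hexadecimal is 0xA397.
Stored big-endian, the bytes at ascending addresses are A3 97.
Read back as little-endian, the first byte is least significant, giving 0x97A3.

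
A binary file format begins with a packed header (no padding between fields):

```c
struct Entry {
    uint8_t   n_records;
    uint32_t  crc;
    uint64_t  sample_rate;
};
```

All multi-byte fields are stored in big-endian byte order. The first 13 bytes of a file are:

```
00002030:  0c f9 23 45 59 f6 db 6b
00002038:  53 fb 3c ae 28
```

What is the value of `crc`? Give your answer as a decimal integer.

`crc` follows `n_records` (1 byte), so it starts at byte offset 1 and occupies 4 bytes.
Bytes at offsets 1..4: F9 23 45 59.
Big-endian: lowest address holds the most-significant byte.
The bytes are already most-significant first: 0xF9234559.
0xF9234559 = 4179838297.

4179838297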